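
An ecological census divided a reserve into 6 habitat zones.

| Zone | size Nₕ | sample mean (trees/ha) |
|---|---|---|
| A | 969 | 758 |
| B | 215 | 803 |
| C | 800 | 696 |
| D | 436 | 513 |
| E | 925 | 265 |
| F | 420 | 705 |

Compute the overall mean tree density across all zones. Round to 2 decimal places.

591.99

x̄_st = (Σ Nₕx̄ₕ) / (Σ Nₕ) = (969·758 + 215·803 + 800·696 + 436·513 + 925·265 + 420·705) / 3765
= 2228840 / 3765 = 591.9894... → 591.99.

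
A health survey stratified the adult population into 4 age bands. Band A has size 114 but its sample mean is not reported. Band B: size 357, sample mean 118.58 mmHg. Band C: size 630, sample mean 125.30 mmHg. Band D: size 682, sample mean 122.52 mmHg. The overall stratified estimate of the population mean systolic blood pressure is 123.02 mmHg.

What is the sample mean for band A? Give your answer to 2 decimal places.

127.32

Σ Nₕx̄ₕ = N·μ, so 114·x̄_A = 1783·123.02 − (357·118.58 + 630·125.30 + 682·122.52).
= 219344.66 − 204830.7 = 14513.96.
x̄_A = 14513.96 / 114 = 127.3154... → 127.32.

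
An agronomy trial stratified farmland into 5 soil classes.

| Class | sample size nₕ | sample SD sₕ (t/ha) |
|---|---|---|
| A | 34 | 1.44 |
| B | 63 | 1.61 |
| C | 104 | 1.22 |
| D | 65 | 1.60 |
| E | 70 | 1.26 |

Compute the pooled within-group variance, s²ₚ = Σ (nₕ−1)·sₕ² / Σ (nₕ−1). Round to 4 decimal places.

1.9814

A: (34−1)·1.44² = 33·2.0736 = 68.4288
B: (63−1)·1.61² = 62·2.5921 = 160.7102
C: (104−1)·1.22² = 103·1.4884 = 153.3052
D: (65−1)·1.60² = 64·2.56 = 163.84
E: (70−1)·1.26² = 69·1.5876 = 109.5444
Numerator = 655.8286; denominator = Σ(nₕ−1) = 331.
s²ₚ = 655.8286/331 = 1.981355... → 1.9814.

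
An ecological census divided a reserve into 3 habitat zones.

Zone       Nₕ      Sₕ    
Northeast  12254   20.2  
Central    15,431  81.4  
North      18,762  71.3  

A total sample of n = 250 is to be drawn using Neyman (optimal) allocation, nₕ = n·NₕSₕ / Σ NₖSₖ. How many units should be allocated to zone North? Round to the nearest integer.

118

Σ NₕSₕ = 12254·20.2 + 15431·81.4 + 18762·71.3 = 2841344.8.
Share for North: 1337730.6/2841344.8 = 0.47081.
n_North = 250 × 0.47081 = 117.702... → 118.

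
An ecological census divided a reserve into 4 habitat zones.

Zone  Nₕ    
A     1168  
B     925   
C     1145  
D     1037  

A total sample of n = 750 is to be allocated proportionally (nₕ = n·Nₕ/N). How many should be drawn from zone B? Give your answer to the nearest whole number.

162

Share of zone B = 925/4275 = 0.21637.
Allocate 750 × 0.21637 = 162.281... → 162.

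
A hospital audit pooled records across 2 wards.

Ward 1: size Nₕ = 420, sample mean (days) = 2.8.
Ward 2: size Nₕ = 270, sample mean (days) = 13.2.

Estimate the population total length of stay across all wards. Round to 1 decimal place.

Estimate total by summing Nₕ·x̄ₕ over strata.
420·2.8 + 270·13.2 = 1176 + 3564 = 4740.0.

4740.0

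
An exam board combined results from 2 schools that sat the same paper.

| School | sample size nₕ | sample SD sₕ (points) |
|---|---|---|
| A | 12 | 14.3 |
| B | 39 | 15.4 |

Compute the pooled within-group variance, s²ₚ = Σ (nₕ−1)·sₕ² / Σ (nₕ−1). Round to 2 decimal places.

A: (12−1)·14.3² = 11·204.49 = 2249.39
B: (39−1)·15.4² = 38·237.16 = 9012.08
Numerator = 11261.47; denominator = Σ(nₕ−1) = 49.
s²ₚ = 11261.47/49 = 229.8259... → 229.83.

229.83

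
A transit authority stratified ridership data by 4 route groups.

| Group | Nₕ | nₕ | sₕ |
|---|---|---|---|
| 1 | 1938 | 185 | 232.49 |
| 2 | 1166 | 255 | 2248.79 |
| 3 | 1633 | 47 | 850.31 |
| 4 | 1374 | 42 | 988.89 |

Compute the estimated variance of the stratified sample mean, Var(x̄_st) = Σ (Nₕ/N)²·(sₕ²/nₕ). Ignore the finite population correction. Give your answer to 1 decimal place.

N = 6111. Term for each stratum: Wₕ²sₕ²/nₕ.
Var(x̄_st) = 29.3846 + 721.9883 + 1098.5113 + 1177.0518 = 3026.9360 → 3026.9.

3026.9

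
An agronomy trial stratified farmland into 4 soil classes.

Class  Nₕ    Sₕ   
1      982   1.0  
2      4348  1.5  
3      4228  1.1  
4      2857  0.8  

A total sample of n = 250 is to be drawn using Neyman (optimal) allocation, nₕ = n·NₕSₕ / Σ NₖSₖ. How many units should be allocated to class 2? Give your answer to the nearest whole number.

1: NₕSₕ = 982·1.0 = 982
2: NₕSₕ = 4348·1.5 = 6522
3: NₕSₕ = 4228·1.1 = 4650.8
4: NₕSₕ = 2857·0.8 = 2285.6
Σ NₕSₕ = 14440.4.
n_2 = 250·6522/14440.4 = 112.912... → 113.

113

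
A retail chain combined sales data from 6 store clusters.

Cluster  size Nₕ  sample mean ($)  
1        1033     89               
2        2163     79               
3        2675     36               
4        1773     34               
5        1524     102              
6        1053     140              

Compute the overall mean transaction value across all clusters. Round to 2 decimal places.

70.66

x̄_st = (Σ Nₕx̄ₕ) / (Σ Nₕ) = (1033·89 + 2163·79 + 2675·36 + 1773·34 + 1524·102 + 1053·140) / 10221
= 722264 / 10221 = 70.6647... → 70.66.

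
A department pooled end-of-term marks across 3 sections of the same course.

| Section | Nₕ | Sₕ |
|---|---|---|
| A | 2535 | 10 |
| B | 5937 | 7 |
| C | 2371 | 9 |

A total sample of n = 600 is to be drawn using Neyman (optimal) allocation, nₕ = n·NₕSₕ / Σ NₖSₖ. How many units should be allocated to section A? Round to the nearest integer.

Σ NₕSₕ = 2535·10 + 5937·7 + 2371·9 = 88248.
Share for A: 25350/88248 = 0.28726.
n_A = 600 × 0.28726 = 172.355... → 172.

172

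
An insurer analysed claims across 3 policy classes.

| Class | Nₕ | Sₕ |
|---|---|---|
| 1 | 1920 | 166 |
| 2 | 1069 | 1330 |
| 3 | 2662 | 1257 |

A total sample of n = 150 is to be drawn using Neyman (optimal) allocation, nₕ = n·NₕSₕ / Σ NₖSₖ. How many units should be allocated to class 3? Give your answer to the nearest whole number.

1: NₕSₕ = 1920·166 = 318720
2: NₕSₕ = 1069·1330 = 1421770
3: NₕSₕ = 2662·1257 = 3346134
Σ NₕSₕ = 5086624.
n_3 = 150·3346134/5086624 = 98.675... → 99.

99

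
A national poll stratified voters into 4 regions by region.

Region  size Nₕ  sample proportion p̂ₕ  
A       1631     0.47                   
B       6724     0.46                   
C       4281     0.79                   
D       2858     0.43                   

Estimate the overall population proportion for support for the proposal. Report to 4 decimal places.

Wₕ = Nₕ/N with N = 15494: 0.1053, 0.4340, 0.2763, 0.1845.
p̂_st = 0.1053·0.47 + 0.4340·0.46 + 0.2763·0.79 + 0.1845·0.43 ≈ 0.546698... → 0.5467.

0.5467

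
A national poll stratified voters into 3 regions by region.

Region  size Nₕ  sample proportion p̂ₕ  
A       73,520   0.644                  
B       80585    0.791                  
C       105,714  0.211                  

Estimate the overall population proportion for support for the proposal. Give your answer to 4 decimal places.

0.5134

Wₕ = Nₕ/N with N = 259819: 0.2830, 0.3102, 0.4069.
p̂_st = 0.2830·0.644 + 0.3102·0.791 + 0.4069·0.211 ≈ 0.513416... → 0.5134.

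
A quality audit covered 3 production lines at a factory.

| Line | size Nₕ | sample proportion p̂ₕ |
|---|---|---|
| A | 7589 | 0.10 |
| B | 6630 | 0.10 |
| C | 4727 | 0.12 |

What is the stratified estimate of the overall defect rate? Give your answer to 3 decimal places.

0.105

N = 7589 + 6630 + 4727 = 18946.
Overall proportion = Σ (Nₕ/N)·p̂ₕ.
Σ Nₕp̂ₕ = 758.9 + 663 + 567.24 = 1989.14.
1989.14 / 18946 = 0.10499... → 0.105.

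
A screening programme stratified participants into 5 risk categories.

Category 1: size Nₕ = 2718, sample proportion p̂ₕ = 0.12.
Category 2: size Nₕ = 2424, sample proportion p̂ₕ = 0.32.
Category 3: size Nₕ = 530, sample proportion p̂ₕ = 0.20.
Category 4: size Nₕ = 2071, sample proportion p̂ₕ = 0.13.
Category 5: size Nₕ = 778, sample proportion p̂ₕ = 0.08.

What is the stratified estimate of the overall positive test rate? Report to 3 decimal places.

0.181

N = 2718 + 2424 + 530 + 2071 + 778 = 8521.
Overall proportion = Σ (Nₕ/N)·p̂ₕ.
Σ Nₕp̂ₕ = 326.16 + 775.68 + 106 + 269.23 + 62.24 = 1539.31.
1539.31 / 8521 = 0.18065... → 0.181.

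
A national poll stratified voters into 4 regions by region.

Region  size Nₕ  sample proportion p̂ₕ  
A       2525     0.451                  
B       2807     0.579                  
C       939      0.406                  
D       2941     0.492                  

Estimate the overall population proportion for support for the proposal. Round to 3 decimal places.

0.499

N = 2525 + 2807 + 939 + 2941 = 9212.
Overall proportion = Σ (Nₕ/N)·p̂ₕ.
Σ Nₕp̂ₕ = 1138.775 + 1625.253 + 381.234 + 1446.972 = 4592.234.
4592.234 / 9212 = 0.49851... → 0.499.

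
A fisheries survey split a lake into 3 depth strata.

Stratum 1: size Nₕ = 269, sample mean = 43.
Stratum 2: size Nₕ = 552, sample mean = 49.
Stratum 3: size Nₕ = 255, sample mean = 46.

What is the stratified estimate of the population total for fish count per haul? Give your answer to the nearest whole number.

50345

Estimate total by summing Nₕ·x̄ₕ over strata.
269·43 + 552·49 + 255·46 = 11567 + 27048 + 11730 = 50345.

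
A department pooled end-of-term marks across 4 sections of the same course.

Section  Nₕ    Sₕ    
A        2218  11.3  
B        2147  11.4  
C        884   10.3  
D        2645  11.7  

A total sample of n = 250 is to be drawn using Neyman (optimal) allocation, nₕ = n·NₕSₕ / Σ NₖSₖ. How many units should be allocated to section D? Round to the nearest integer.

86

Σ NₕSₕ = 2218·11.3 + 2147·11.4 + 884·10.3 + 2645·11.7 = 89590.9.
Share for D: 30946.5/89590.9 = 0.34542.
n_D = 250 × 0.34542 = 86.355... → 86.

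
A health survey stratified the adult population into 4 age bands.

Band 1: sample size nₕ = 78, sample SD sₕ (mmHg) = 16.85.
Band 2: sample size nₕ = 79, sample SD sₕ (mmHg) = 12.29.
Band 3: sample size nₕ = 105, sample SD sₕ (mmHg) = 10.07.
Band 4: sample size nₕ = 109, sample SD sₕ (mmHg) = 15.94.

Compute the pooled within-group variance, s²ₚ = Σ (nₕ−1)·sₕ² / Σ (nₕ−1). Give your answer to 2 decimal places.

1: (78−1)·16.85² = 77·283.9225 = 21862.0325
2: (79−1)·12.29² = 78·151.0441 = 11781.4398
3: (105−1)·10.07² = 104·101.4049 = 10546.1096
4: (109−1)·15.94² = 108·254.0836 = 27441.0288
Numerator = 71630.6107; denominator = Σ(nₕ−1) = 367.
s²ₚ = 71630.6107/367 = 195.1788... → 195.18.

195.18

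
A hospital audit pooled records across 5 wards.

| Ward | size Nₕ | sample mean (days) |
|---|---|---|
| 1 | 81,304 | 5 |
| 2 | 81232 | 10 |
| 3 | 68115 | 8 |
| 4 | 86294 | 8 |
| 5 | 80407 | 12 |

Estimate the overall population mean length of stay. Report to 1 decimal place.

8.6

N = 81304 + 81232 + 68115 + 86294 + 80407 = 397352.
Overall mean = Σ (Nₕ/N)·x̄ₕ — weight by population share, not a simple average.
Σ Nₕx̄ₕ = 81304·5 + 81232·10 + 68115·8 + 86294·8 + 80407·12 = 406520 + 812320 + 544920 + 690352 + 964884 = 3418996.
Divide by N: 3418996 / 397352 = 8.604... → 8.6.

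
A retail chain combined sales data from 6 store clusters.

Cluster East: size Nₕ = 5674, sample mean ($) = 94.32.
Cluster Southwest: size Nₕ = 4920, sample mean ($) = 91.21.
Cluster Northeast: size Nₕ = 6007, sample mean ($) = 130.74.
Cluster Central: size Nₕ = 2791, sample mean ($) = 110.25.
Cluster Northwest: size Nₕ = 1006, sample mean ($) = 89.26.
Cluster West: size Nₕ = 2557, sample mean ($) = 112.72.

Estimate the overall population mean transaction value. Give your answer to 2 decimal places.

106.95

x̄_st = (Σ Nₕx̄ₕ) / (Σ Nₕ) = (5674·94.32 + 4920·91.21 + 6007·130.74 + 2791·110.25 + 1006·89.26 + 2557·112.72) / 22955
= 2455008.41 / 22955 = 106.9487... → 106.95.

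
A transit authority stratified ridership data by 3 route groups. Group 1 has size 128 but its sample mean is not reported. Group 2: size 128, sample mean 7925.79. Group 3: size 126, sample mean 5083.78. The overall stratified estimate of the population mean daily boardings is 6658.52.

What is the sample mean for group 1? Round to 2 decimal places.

6941.38

N = 128 + 128 + 126 = 382.
Overall total = μ·N = 6658.52·382 = 2543554.64.
Subtract the known strata: 128·7925.79 + 126·5083.78 = 1655057.4.
Remaining total for group 1: 2543554.64 − 1655057.4 = 888497.24.
Divide by its size: 888497.24 / 128 = 6941.3847... → 6941.38.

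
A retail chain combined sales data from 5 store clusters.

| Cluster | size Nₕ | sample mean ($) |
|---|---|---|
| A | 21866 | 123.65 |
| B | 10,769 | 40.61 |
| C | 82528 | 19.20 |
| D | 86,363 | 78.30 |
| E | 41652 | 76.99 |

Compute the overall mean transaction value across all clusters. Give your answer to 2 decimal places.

60.43

N = 243178; weights Wₕ = Nₕ/N = (0.0899, 0.0443, 0.3394, 0.3551, 0.1713).
x̄_st = Σ Wₕ·x̄ₕ = 0.0899·123.65 + 0.0443·40.61 + 0.3394·19.20 + 0.3551·78.30 + 0.1713·76.99 ≈ 60.4274...
→ 60.43.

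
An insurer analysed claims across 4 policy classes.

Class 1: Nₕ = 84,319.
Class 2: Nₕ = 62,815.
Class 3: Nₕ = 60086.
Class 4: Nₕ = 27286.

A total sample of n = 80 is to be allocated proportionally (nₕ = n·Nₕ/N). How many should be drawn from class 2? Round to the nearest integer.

N = 84319 + 62815 + 60086 + 27286 = 234506.
n_2 = 80·62815/234506 = 21.429... → 21.

21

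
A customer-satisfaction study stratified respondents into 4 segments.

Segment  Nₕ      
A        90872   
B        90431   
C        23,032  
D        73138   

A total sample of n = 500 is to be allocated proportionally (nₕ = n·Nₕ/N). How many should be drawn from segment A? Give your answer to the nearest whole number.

N = 90872 + 90431 + 23032 + 73138 = 277473.
n_A = 500·90872/277473 = 163.749... → 164.

164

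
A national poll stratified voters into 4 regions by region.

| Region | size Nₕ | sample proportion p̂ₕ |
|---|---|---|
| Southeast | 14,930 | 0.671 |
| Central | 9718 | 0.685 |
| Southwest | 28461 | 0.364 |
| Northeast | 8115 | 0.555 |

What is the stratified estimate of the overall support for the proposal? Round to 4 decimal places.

0.5151

N = 14930 + 9718 + 28461 + 8115 = 61224.
Overall proportion = Σ (Nₕ/N)·p̂ₕ.
Σ Nₕp̂ₕ = 10018.03 + 6656.83 + 10359.804 + 4503.825 = 31538.489.
31538.489 / 61224 = 0.515133... → 0.5151.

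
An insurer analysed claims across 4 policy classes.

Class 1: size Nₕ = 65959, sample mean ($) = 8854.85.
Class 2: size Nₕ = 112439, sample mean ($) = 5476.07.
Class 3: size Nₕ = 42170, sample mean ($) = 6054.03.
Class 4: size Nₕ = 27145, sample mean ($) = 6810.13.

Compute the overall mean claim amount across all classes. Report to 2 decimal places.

N = 65959 + 112439 + 42170 + 27145 = 247713.
Weight each subgroup mean by Nₕ/N and sum.
Σ Nₕx̄ₕ = 65959·8854.85 + 112439·5476.07 + 42170·6054.03 + 27145·6810.13 = 584057051.15 + 615723834.73 + 255298445.1 + 184860978.85 = 1639940309.83.
Divide by N: 1639940309.83 / 247713 = 6620.3240... → 6620.32.

6620.32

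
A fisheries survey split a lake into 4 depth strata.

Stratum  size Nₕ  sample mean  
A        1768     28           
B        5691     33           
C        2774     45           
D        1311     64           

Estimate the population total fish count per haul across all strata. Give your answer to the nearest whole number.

446041

A: 1768·28 = 49504
B: 5691·33 = 187803
C: 2774·45 = 124830
D: 1311·64 = 83904
τ̂ = Σ Nₕx̄ₕ = 446041.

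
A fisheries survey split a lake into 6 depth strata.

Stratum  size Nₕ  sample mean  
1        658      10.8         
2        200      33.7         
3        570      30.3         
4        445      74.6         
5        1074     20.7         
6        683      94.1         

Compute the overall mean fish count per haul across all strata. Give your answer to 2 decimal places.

N = 658 + 200 + 570 + 445 + 1074 + 683 = 3630.
The stratified mean weights each stratum mean by its population share Nₕ/N.
Σ Nₕx̄ₕ = 658·10.8 + 200·33.7 + 570·30.3 + 445·74.6 + 1074·20.7 + 683·94.1 = 7106.4 + 6740 + 17271 + 33197 + 22231.8 + 64270.3 = 150816.5.
Divide by N: 150816.5 / 3630 = 41.5472... → 41.55.

41.55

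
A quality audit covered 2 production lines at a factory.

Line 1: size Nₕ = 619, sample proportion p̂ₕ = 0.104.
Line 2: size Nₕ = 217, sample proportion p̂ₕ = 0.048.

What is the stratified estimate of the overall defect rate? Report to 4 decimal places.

0.0895

Wₕ = Nₕ/N with N = 836: 0.7404, 0.2596.
p̂_st = 0.7404·0.104 + 0.2596·0.048 ≈ 0.089464... → 0.0895.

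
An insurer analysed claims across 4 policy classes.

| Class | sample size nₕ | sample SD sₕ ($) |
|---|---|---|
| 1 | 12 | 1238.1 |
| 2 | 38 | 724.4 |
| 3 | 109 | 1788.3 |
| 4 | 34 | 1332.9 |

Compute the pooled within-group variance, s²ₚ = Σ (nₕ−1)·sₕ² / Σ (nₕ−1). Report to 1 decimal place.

1: (12−1)·1238.1² = 11·1532891.61 = 16861807.71
2: (38−1)·724.4² = 37·524755.36 = 19415948.32
3: (109−1)·1788.3² = 108·3198016.89 = 345385824.12
4: (34−1)·1332.9² = 33·1776622.41 = 58628539.53
Numerator = 440292119.68; denominator = Σ(nₕ−1) = 189.
s²ₚ = 440292119.68/189 = 2329587.935... → 2329587.9.

2329587.9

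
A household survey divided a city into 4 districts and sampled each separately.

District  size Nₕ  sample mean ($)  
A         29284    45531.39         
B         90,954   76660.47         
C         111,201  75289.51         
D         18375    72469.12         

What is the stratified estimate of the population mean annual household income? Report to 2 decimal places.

72092.86

N = 29284 + 90954 + 111201 + 18375 = 249814.
The stratified mean weights each stratum mean by its population share Nₕ/N.
Σ Nₕx̄ₕ = 29284·45531.39 + 90954·76660.47 + 111201·75289.51 + 18375·72469.12 = 1333341224.76 + 6972576388.38 + 8372268801.51 + 1331620080 = 18009806494.65.
Divide by N: 18009806494.65 / 249814 = 72092.8631... → 72092.86.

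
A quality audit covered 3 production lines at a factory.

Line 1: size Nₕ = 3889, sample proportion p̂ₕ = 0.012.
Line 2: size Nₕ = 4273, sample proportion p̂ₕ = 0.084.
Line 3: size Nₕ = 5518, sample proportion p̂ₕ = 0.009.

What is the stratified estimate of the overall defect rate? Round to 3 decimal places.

0.033

N = 3889 + 4273 + 5518 = 13680.
Overall proportion = Σ (Nₕ/N)·p̂ₕ.
Σ Nₕp̂ₕ = 46.668 + 358.932 + 49.662 = 455.262.
455.262 / 13680 = 0.03328... → 0.033.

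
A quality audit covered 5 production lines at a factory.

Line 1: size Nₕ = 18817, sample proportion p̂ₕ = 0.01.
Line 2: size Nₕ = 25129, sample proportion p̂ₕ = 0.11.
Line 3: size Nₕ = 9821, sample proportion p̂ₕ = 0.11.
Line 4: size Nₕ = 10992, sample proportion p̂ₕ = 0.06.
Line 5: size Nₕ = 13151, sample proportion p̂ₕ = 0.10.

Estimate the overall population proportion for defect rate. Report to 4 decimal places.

0.0771

N = 18817 + 25129 + 9821 + 10992 + 13151 = 77910.
Overall proportion = Σ (Nₕ/N)·p̂ₕ.
Σ Nₕp̂ₕ = 188.17 + 2764.19 + 1080.31 + 659.52 + 1315.1 = 6007.29.
6007.29 / 77910 = 0.077106... → 0.0771.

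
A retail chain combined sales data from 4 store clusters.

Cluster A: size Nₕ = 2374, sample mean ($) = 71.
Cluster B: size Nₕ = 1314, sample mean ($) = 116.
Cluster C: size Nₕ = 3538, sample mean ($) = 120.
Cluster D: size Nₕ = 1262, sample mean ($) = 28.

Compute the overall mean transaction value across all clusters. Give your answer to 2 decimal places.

92.00

x̄_st = (Σ Nₕx̄ₕ) / (Σ Nₕ) = (2374·71 + 1314·116 + 3538·120 + 1262·28) / 8488
= 780874 / 8488 = 91.9974... → 92.00.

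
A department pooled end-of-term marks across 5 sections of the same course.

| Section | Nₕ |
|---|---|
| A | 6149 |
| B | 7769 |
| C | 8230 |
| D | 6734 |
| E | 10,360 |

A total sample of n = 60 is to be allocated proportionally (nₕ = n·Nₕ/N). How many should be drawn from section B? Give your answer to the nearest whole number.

N = 6149 + 7769 + 8230 + 6734 + 10360 = 39242.
n_B = 60·7769/39242 = 11.879... → 12.

12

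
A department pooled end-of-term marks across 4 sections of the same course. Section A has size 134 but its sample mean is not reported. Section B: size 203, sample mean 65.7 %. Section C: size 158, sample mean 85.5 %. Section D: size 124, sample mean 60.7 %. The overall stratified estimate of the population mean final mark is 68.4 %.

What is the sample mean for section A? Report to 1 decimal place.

59.5

Σ Nₕx̄ₕ = N·μ, so 134·x̄_A = 619·68.4 − (203·65.7 + 158·85.5 + 124·60.7).
= 42339.6 − 34372.9 = 7966.7.
x̄_A = 7966.7 / 134 = 59.453... → 59.5.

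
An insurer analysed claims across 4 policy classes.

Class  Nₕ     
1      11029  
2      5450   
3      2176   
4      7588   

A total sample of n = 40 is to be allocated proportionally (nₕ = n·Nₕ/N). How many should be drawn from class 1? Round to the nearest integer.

Share of class 1 = 11029/26243 = 0.42026.
Allocate 40 × 0.42026 = 16.811... → 17.

17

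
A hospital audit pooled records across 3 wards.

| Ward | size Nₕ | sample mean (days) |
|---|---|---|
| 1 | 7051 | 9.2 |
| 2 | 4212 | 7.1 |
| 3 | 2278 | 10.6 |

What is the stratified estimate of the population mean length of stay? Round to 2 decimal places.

8.78

N = 7051 + 4212 + 2278 = 13541.
Weight each subgroup mean by Nₕ/N and sum.
Σ Nₕx̄ₕ = 7051·9.2 + 4212·7.1 + 2278·10.6 = 64869.2 + 29905.2 + 24146.8 = 118921.2.
Divide by N: 118921.2 / 13541 = 8.7823... → 8.78.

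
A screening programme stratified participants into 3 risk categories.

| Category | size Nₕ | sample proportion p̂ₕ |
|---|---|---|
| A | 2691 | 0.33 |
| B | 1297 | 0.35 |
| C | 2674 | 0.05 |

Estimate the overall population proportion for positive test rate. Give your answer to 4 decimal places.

Wₕ = Nₕ/N with N = 6662: 0.4039, 0.1947, 0.4014.
p̂_st = 0.4039·0.33 + 0.1947·0.35 + 0.4014·0.05 ≈ 0.221507... → 0.2215.

0.2215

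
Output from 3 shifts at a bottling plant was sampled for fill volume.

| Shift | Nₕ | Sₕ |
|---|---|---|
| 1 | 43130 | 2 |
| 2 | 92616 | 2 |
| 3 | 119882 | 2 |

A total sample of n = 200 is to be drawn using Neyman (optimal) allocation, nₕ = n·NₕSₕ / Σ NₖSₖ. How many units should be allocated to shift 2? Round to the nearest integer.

72

1: NₕSₕ = 43130·2 = 86260
2: NₕSₕ = 92616·2 = 185232
3: NₕSₕ = 119882·2 = 239764
Σ NₕSₕ = 511256.
n_2 = 200·185232/511256 = 72.462... → 72.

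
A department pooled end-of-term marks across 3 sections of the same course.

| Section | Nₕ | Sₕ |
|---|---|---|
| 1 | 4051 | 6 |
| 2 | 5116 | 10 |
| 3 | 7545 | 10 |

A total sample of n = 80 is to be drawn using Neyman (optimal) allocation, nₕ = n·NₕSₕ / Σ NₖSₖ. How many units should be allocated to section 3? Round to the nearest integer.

1: NₕSₕ = 4051·6 = 24306
2: NₕSₕ = 5116·10 = 51160
3: NₕSₕ = 7545·10 = 75450
Σ NₕSₕ = 150916.
n_3 = 80·75450/150916 = 39.996... → 40.

40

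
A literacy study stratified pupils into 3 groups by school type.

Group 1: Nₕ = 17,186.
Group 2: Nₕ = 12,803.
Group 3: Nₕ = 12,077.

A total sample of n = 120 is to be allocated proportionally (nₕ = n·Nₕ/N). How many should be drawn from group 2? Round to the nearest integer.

Share of group 2 = 12803/42066 = 0.30436.
Allocate 120 × 0.30436 = 36.523... → 37.

37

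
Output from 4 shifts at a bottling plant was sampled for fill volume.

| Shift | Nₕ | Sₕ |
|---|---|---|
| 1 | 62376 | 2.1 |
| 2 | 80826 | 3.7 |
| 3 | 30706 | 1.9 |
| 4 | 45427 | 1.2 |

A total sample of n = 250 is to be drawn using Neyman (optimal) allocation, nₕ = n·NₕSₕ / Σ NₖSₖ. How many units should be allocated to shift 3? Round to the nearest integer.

1: NₕSₕ = 62376·2.1 = 130989.6
2: NₕSₕ = 80826·3.7 = 299056.2
3: NₕSₕ = 30706·1.9 = 58341.4
4: NₕSₕ = 45427·1.2 = 54512.4
Σ NₕSₕ = 542899.6.
n_3 = 250·58341.4/542899.6 = 26.866... → 27.

27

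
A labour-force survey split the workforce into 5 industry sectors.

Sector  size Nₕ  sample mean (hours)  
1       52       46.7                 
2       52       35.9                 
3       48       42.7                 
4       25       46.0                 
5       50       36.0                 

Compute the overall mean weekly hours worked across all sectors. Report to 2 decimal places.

40.95

x̄_st = (Σ Nₕx̄ₕ) / (Σ Nₕ) = (52·46.7 + 52·35.9 + 48·42.7 + 25·46.0 + 50·36.0) / 227
= 9294.8 / 227 = 40.9463... → 40.95.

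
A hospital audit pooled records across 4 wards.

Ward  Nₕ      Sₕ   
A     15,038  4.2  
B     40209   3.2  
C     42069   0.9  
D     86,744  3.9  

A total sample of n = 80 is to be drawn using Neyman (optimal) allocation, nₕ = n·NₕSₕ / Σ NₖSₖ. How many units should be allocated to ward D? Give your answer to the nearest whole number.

48

Σ NₕSₕ = 15038·4.2 + 40209·3.2 + 42069·0.9 + 86744·3.9 = 567992.1.
Share for D: 338301.6/567992.1 = 0.59561.
n_D = 80 × 0.59561 = 47.649... → 48.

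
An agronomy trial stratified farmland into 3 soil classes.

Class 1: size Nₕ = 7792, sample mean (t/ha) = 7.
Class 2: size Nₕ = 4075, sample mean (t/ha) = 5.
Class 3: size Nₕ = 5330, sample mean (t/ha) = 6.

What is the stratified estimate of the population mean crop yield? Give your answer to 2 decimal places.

6.22

N = 17197; weights Wₕ = Nₕ/N = (0.4531, 0.2370, 0.3099).
x̄_st = Σ Wₕ·x̄ₕ = 0.4531·7 + 0.2370·5 + 0.3099·6 ≈ 6.2161...
→ 6.22.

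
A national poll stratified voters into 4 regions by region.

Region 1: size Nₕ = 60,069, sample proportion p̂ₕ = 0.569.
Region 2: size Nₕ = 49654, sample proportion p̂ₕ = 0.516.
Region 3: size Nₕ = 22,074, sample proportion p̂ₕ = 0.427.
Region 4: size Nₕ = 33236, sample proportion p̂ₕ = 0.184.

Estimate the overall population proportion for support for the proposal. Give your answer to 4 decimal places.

0.4565

N = 60069 + 49654 + 22074 + 33236 = 165033.
Overall proportion = Σ (Nₕ/N)·p̂ₕ.
Σ Nₕp̂ₕ = 34179.261 + 25621.464 + 9425.598 + 6115.424 = 75341.747.
75341.747 / 165033 = 0.456525... → 0.4565.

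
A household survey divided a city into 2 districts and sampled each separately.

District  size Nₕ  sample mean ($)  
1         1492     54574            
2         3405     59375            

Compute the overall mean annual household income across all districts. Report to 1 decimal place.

57912.2

x̄_st = (Σ Nₕx̄ₕ) / (Σ Nₕ) = (1492·54574 + 3405·59375) / 4897
= 283596283 / 4897 = 57912.249... → 57912.2.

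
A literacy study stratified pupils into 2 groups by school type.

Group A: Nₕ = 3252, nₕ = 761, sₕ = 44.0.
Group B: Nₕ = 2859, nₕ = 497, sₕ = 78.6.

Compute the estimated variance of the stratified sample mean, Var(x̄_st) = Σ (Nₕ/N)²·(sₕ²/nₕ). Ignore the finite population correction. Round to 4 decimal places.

N = 6111; Wₕ = Nₕ/N.
group A: (3252/6111)²·44.0²/761 = 0.7204390
group B: (2859/6111)²·78.6²/497 = 2.7207739
Sum = 3.4412128 → 3.4412.

3.4412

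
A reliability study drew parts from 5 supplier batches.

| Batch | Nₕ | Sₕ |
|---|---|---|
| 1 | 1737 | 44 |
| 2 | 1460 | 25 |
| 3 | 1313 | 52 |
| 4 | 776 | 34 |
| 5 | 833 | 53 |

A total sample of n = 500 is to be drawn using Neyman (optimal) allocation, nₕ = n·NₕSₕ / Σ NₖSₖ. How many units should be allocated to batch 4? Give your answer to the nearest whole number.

52

1: NₕSₕ = 1737·44 = 76428
2: NₕSₕ = 1460·25 = 36500
3: NₕSₕ = 1313·52 = 68276
4: NₕSₕ = 776·34 = 26384
5: NₕSₕ = 833·53 = 44149
Σ NₕSₕ = 251737.
n_4 = 500·26384/251737 = 52.404... → 52.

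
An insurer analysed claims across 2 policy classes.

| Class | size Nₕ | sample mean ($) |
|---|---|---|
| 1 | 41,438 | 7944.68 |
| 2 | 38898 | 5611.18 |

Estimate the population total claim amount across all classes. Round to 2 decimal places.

547475329.48

Estimate total by summing Nₕ·x̄ₕ over strata.
41438·7944.68 + 38898·5611.18 = 329211649.84 + 218263679.64 = 547475329.48.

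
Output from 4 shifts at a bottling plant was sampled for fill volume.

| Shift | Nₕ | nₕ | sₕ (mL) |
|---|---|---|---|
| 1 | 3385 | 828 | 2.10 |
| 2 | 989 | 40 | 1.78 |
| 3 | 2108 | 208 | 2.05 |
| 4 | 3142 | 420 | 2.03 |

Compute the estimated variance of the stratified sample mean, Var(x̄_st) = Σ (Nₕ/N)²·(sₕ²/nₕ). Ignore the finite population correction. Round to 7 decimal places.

N = 9624; Wₕ = Nₕ/N.
shift 1: (3385/9624)²·2.10²/828 = 0.0006588922
shift 2: (989/9624)²·1.78²/40 = 0.0008364912
shift 3: (2108/9624)²·2.05²/208 = 0.0009693361
shift 4: (3142/9624)²·2.03²/420 = 0.0010457886
Sum = 0.0035105081 → 0.0035105.

0.0035105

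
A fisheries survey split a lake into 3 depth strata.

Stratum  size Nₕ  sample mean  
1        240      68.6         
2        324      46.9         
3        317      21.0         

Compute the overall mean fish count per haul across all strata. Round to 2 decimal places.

N = 881; weights Wₕ = Nₕ/N = (0.2724, 0.3678, 0.3598).
x̄_st = Σ Wₕ·x̄ₕ = 0.2724·68.6 + 0.3678·46.9 + 0.3598·21.0 ≈ 43.4922...
→ 43.49.

43.49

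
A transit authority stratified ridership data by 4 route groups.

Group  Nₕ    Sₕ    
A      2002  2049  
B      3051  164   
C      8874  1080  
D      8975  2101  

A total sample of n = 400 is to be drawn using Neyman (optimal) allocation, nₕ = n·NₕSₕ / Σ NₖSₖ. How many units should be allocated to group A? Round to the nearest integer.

50

A: NₕSₕ = 2002·2049 = 4102098
B: NₕSₕ = 3051·164 = 500364
C: NₕSₕ = 8874·1080 = 9583920
D: NₕSₕ = 8975·2101 = 18856475
Σ NₕSₕ = 33042857.
n_A = 400·4102098/33042857 = 49.658... → 50.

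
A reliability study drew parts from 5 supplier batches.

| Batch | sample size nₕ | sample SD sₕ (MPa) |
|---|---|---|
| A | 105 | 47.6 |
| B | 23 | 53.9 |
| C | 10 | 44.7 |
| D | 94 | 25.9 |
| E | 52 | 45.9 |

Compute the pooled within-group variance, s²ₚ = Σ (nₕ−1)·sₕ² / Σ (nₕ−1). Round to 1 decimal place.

A: (105−1)·47.6² = 104·2265.76 = 235639.04
B: (23−1)·53.9² = 22·2905.21 = 63914.62
C: (10−1)·44.7² = 9·1998.09 = 17982.81
D: (94−1)·25.9² = 93·670.81 = 62385.33
E: (52−1)·45.9² = 51·2106.81 = 107447.31
Numerator = 487369.11; denominator = Σ(nₕ−1) = 279.
s²ₚ = 487369.11/279 = 1746.843... → 1746.8.

1746.8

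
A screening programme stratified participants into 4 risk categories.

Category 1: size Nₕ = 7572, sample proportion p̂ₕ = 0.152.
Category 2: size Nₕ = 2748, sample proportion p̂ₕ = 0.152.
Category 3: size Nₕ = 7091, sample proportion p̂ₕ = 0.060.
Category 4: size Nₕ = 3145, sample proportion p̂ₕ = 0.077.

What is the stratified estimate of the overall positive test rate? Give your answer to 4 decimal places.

Wₕ = Nₕ/N with N = 20556: 0.3684, 0.1337, 0.3450, 0.1530.
p̂_st = 0.3684·0.152 + 0.1337·0.152 + 0.3450·0.060 + 0.1530·0.077 ≈ 0.108789... → 0.1088.

0.1088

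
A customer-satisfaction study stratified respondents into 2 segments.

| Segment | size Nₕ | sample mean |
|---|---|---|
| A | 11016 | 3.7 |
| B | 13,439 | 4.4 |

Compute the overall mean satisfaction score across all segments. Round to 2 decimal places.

x̄_st = (Σ Nₕx̄ₕ) / (Σ Nₕ) = (11016·3.7 + 13439·4.4) / 24455
= 99890.8 / 24455 = 4.0847... → 4.08.

4.08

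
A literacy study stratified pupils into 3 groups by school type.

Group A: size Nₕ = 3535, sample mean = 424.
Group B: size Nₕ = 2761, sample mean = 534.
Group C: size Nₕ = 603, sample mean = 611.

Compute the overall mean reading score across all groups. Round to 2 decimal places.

484.37

N = 3535 + 2761 + 603 = 6899.
The stratified mean weights each stratum mean by its population share Nₕ/N.
Σ Nₕx̄ₕ = 3535·424 + 2761·534 + 603·611 = 1498840 + 1474374 + 368433 = 3341647.
Divide by N: 3341647 / 6899 = 484.3669... → 484.37.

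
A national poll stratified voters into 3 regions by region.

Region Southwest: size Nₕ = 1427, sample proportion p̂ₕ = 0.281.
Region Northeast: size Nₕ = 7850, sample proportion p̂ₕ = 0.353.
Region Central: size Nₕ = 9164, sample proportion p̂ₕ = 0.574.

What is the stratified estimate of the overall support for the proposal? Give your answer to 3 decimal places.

0.457

N = 1427 + 7850 + 9164 = 18441.
Overall proportion = Σ (Nₕ/N)·p̂ₕ.
Σ Nₕp̂ₕ = 400.987 + 2771.05 + 5260.136 = 8432.173.
8432.173 / 18441 = 0.45725... → 0.457.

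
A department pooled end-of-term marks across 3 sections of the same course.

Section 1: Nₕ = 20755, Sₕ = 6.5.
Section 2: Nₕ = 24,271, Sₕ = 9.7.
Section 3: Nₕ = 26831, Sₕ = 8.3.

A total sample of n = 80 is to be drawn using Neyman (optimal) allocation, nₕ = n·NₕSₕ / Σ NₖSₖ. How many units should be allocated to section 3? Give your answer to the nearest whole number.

30

Σ NₕSₕ = 20755·6.5 + 24271·9.7 + 26831·8.3 = 593033.5.
Share for 3: 222697.3/593033.5 = 0.37552.
n_3 = 80 × 0.37552 = 30.042... → 30.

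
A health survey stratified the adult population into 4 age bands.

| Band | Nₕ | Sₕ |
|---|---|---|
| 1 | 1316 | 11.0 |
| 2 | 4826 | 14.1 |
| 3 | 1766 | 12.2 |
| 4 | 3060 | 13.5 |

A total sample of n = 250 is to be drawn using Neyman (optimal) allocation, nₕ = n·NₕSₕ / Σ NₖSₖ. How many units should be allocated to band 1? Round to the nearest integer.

1: NₕSₕ = 1316·11.0 = 14476
2: NₕSₕ = 4826·14.1 = 68046.6
3: NₕSₕ = 1766·12.2 = 21545.2
4: NₕSₕ = 3060·13.5 = 41310
Σ NₕSₕ = 145377.8.
n_1 = 250·14476/145377.8 = 24.894... → 25.

25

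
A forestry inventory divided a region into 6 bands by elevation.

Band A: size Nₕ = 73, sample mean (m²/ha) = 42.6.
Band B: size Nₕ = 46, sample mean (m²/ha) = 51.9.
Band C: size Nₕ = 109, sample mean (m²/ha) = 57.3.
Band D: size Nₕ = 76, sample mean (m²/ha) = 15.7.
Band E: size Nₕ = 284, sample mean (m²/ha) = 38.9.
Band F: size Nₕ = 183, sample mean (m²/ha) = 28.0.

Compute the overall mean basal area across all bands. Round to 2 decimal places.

N = 73 + 46 + 109 + 76 + 284 + 183 = 771.
The stratified mean weights each stratum mean by its population share Nₕ/N.
Σ Nₕx̄ₕ = 73·42.6 + 46·51.9 + 109·57.3 + 76·15.7 + 284·38.9 + 183·28.0 = 3109.8 + 2387.4 + 6245.7 + 1193.2 + 11047.6 + 5124 = 29107.7.
Divide by N: 29107.7 / 771 = 37.7532... → 37.75.

37.75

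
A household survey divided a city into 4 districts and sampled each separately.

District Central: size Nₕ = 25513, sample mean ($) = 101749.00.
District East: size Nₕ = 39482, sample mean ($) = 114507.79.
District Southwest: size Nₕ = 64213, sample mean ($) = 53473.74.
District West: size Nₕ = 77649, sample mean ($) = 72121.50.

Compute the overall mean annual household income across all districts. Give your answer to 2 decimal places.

x̄_st = (Σ Nₕx̄ₕ) / (Σ Nₕ) = (25513·101749.00 + 39482·114507.79 + 64213·53473.74 + 77649·72121.50) / 206857
= 16150790421.9 / 206857 = 78077.0794... → 78077.08.

78077.08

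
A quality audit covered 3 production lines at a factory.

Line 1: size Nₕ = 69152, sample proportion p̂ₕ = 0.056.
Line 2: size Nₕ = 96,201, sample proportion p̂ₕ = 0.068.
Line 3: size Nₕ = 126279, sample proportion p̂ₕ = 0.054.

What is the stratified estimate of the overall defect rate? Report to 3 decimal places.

N = 69152 + 96201 + 126279 = 291632.
Overall proportion = Σ (Nₕ/N)·p̂ₕ.
Σ Nₕp̂ₕ = 3872.512 + 6541.668 + 6819.066 = 17233.246.
17233.246 / 291632 = 0.05909... → 0.059.

0.059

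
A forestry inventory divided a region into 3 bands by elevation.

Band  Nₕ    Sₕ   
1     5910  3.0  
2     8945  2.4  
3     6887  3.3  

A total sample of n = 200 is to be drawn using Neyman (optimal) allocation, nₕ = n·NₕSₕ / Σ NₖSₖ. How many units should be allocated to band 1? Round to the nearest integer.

1: NₕSₕ = 5910·3.0 = 17730
2: NₕSₕ = 8945·2.4 = 21468
3: NₕSₕ = 6887·3.3 = 22727.1
Σ NₕSₕ = 61925.1.
n_1 = 200·17730/61925.1 = 57.263... → 57.

57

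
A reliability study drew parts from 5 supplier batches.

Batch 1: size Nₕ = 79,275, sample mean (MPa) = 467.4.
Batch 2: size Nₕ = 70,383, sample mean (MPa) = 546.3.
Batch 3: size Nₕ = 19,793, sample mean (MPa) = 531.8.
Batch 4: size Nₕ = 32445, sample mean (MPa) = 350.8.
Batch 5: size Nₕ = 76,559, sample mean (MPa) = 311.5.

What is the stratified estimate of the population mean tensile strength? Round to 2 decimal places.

435.47

N = 278455; weights Wₕ = Nₕ/N = (0.2847, 0.2528, 0.0711, 0.1165, 0.2749).
x̄_st = Σ Wₕ·x̄ₕ = 0.2847·467.4 + 0.2528·546.3 + 0.0711·531.8 + 0.1165·350.8 + 0.2749·311.5 ≈ 435.4712...
→ 435.47.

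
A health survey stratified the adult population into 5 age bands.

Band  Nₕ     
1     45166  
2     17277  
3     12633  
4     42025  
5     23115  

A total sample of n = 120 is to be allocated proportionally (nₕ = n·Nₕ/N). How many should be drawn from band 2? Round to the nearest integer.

Share of band 2 = 17277/140216 = 0.12322.
Allocate 120 × 0.12322 = 14.786... → 15.

15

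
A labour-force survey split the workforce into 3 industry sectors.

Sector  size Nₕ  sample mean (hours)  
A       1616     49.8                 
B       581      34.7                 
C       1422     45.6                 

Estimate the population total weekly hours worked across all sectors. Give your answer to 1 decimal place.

165480.7

A: 1616·49.8 = 80476.8
B: 581·34.7 = 20160.7
C: 1422·45.6 = 64843.2
τ̂ = Σ Nₕx̄ₕ = 165480.7.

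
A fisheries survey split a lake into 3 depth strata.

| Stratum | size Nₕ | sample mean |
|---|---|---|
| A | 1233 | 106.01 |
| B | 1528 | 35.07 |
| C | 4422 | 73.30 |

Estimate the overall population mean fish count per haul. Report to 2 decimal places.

N = 7183; weights Wₕ = Nₕ/N = (0.1717, 0.2127, 0.6156).
x̄_st = Σ Wₕ·x̄ₕ = 0.1717·106.01 + 0.2127·35.07 + 0.6156·73.30 ≈ 70.7824...
→ 70.78.

70.78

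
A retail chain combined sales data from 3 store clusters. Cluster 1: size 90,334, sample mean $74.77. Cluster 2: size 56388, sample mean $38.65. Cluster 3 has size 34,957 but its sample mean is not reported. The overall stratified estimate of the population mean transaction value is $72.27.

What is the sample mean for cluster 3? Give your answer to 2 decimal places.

120.04

N = 90334 + 56388 + 34957 = 181679.
Overall total = μ·N = 72.27·181679 = 13129941.33.
Subtract the known strata: 90334·74.77 + 56388·38.65 = 8933669.38.
Remaining total for cluster 3: 13129941.33 − 8933669.38 = 4196271.95.
Divide by its size: 4196271.95 / 34957 = 120.0410... → 120.04.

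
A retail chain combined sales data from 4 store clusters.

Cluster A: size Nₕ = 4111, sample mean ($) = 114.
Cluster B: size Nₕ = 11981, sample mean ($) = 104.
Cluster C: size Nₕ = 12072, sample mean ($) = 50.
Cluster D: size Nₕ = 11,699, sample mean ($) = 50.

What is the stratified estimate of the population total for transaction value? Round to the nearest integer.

A: 4111·114 = 468654
B: 11981·104 = 1246024
C: 12072·50 = 603600
D: 11699·50 = 584950
τ̂ = Σ Nₕx̄ₕ = 2903228.

2903228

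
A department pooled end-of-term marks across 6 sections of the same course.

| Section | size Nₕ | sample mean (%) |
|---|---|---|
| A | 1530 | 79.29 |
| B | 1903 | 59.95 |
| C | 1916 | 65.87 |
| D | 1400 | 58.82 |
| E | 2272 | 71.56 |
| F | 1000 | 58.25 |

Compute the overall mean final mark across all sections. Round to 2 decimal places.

66.34

N = 1530 + 1903 + 1916 + 1400 + 2272 + 1000 = 10021.
Overall mean = Σ (Nₕ/N)·x̄ₕ — weight by population share, not a simple average.
Σ Nₕx̄ₕ = 1530·79.29 + 1903·59.95 + 1916·65.87 + 1400·58.82 + 2272·71.56 + 1000·58.25 = 121313.7 + 114084.85 + 126206.92 + 82348 + 162584.32 + 58250 = 664787.79.
Divide by N: 664787.79 / 10021 = 66.3395... → 66.34.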